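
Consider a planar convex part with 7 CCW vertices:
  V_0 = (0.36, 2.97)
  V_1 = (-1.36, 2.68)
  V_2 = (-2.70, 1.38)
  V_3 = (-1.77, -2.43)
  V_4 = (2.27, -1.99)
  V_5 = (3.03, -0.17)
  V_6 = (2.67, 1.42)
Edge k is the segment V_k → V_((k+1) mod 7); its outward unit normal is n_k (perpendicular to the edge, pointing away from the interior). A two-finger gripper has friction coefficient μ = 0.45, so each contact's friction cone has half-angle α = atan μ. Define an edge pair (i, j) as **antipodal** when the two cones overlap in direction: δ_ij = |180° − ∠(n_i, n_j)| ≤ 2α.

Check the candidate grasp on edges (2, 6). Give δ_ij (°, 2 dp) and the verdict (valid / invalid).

α = atan 0.45 = 24.23°;  2α = 48.46°
edge 2: e_2 = (+0.93, -3.81);  n_2 = (-0.9715, -0.2371)
edge 6: e_6 = (-2.31, +1.55);  n_6 = (+0.5572, +0.8304)
∠(n_2, n_6) = 137.58°
δ = |180° − 137.58°| = 42.42°
42.42° ≤ 2α = 48.46°  →  valid

δ = 42.42°, valid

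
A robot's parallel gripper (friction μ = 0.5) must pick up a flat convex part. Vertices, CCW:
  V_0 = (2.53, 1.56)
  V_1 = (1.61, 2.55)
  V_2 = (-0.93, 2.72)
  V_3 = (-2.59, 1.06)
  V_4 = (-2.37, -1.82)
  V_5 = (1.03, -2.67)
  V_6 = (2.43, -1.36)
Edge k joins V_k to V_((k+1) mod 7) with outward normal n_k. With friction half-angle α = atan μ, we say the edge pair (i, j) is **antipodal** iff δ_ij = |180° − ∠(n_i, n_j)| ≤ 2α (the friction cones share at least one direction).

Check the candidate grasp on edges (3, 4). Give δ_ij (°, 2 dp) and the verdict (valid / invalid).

δ = 108.40°, invalid

α = atan 0.5 = 26.57°;  2α = 53.13°
edge 3: e_3 = (+0.22, -2.88);  n_3 = (-0.9971, -0.0762)
edge 4: e_4 = (+3.40, -0.85);  n_4 = (-0.2425, -0.9701)
∠(n_3, n_4) = 71.60°
δ = |180° − 71.60°| = 108.40°
108.40° > 2α = 53.13°  →  invalid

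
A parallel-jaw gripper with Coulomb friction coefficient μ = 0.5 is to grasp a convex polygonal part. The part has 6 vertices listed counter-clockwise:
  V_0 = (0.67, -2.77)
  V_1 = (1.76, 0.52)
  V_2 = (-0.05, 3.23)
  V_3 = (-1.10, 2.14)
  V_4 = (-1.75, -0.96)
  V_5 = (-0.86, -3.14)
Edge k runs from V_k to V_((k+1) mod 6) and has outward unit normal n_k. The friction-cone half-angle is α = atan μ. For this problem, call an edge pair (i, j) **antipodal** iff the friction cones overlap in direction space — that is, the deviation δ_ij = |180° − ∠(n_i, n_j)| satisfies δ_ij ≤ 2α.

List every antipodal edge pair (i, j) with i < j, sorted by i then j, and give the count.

α = atan 0.5 = 26.57°;  2α = 53.13°
n_0 = (+0.9493, -0.3145)
n_1 = (+0.8316, +0.5554)
n_2 = (-0.7202, +0.6938)
n_3 = (-0.9787, +0.2052)
n_4 = (-0.9258, -0.3780)
n_5 = (+0.2351, -0.9720)
  (0,1): δ = 127.93°  ·
  (0,2): δ = 25.60°  ✓
  (0,3): δ = 6.49°  ✓
  (0,4): δ = 40.54°  ✓
  (0,5): δ = 121.93°  ·
  (1,2): δ = 77.67°  ·
  (1,3): δ = 45.58°  ✓
  (1,4): δ = 11.53°  ✓
  (1,5): δ = 69.86°  ·
  (2,3): δ = 147.91°  ·
  (2,4): δ = 113.86°  ·
  (2,5): δ = 32.48°  ✓
  (3,4): δ = 145.95°  ·
  (3,5): δ = 64.56°  ·
  (4,5): δ = 98.61°  ·
antipodal pairs: 6

count = 6; pairs: (0,2), (0,3), (0,4), (1,3), (1,4), (2,5)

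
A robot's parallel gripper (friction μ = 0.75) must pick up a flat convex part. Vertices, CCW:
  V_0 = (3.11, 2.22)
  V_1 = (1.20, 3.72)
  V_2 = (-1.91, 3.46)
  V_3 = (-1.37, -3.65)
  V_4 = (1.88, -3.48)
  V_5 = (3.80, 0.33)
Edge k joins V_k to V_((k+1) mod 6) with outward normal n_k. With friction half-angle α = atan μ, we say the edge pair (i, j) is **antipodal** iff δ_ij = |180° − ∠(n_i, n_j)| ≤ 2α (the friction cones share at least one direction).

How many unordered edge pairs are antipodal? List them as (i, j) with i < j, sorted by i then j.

count = 7; pairs: (0,2), (0,3), (1,3), (1,4), (2,4), (2,5), (3,5)

α = atan 0.75 = 36.87°;  2α = 73.74°
n_0 = (+0.6176, +0.7865)
n_1 = (-0.0833, +0.9965)
n_2 = (-0.9971, -0.0757)
n_3 = (+0.0522, -0.9986)
n_4 = (+0.8930, -0.4500)
n_5 = (+0.9394, +0.3429)
  (0,1): δ = 137.08°  ·
  (0,2): δ = 47.51°  ✓
  (0,3): δ = 41.14°  ✓
  (0,4): δ = 101.40°  ·
  (0,5): δ = 148.20°  ·
  (1,2): δ = 90.44°  ·
  (1,3): δ = 1.78°  ✓
  (1,4): δ = 58.48°  ✓
  (1,5): δ = 105.28°  ·
  (2,3): δ = 91.35°  ·
  (2,4): δ = 31.09°  ✓
  (2,5): δ = 15.71°  ✓
  (3,4): δ = 119.74°  ·
  (3,5): δ = 72.94°  ✓
  (4,5): δ = 133.20°  ·
antipodal pairs: 7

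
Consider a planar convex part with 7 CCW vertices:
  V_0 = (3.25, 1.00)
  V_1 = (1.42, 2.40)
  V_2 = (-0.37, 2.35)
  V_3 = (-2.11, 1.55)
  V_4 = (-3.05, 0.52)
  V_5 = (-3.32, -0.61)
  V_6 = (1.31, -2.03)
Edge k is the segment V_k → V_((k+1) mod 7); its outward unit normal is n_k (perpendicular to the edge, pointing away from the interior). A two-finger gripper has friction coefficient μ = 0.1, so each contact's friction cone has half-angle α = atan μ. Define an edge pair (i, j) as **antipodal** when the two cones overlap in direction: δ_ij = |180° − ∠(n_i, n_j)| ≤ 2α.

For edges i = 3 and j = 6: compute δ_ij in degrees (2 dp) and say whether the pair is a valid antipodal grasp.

δ = 9.75°, valid

α = atan 0.1 = 5.71°;  2α = 11.42°
edge 3: e_3 = (-0.94, -1.03);  n_3 = (-0.7386, +0.6741)
edge 6: e_6 = (+1.94, +3.03);  n_6 = (+0.8422, -0.5392)
∠(n_3, n_6) = 170.25°
δ = |180° − 170.25°| = 9.75°
9.75° ≤ 2α = 11.42°  →  valid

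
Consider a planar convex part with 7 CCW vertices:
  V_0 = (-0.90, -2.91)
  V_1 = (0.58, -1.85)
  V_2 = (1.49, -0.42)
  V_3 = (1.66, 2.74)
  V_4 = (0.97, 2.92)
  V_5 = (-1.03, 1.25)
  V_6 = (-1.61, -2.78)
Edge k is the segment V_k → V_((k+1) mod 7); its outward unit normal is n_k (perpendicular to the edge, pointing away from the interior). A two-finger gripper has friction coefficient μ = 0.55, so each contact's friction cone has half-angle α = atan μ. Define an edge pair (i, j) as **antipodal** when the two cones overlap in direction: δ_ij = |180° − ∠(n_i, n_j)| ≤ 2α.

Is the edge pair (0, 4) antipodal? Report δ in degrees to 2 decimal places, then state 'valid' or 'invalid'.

α = atan 0.55 = 28.81°;  2α = 57.62°
edge 0: e_0 = (+1.48, +1.06);  n_0 = (+0.5823, -0.8130)
edge 4: e_4 = (-2.00, -1.67);  n_4 = (-0.6409, +0.7676)
∠(n_0, n_4) = 175.75°
δ = |180° − 175.75°| = 4.25°
4.25° ≤ 2α = 57.62°  →  valid

δ = 4.25°, valid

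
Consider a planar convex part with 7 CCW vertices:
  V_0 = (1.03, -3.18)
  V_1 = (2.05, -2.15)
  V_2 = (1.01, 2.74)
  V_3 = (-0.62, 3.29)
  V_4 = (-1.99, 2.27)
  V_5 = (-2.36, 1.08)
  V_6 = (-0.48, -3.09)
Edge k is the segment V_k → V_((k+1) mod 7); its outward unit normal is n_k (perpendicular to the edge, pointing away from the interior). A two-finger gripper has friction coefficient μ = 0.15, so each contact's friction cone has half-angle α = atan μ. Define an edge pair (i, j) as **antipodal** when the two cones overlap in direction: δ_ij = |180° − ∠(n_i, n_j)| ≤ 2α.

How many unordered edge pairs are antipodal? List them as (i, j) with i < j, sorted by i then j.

count = 3; pairs: (0,3), (1,5), (2,6)

α = atan 0.15 = 8.53°;  2α = 17.06°
n_0 = (+0.7105, -0.7036)
n_1 = (+0.9781, +0.2080)
n_2 = (+0.3197, +0.9475)
n_3 = (-0.5972, +0.8021)
n_4 = (-0.9549, +0.2969)
n_5 = (-0.9116, -0.4110)
n_6 = (-0.0595, -0.9982)
  (0,1): δ = 123.27°  ·
  (0,2): δ = 63.93°  ·
  (0,3): δ = 8.61°  ✓
  (0,4): δ = 27.45°  ·
  (0,5): δ = 68.99°  ·
  (0,6): δ = 131.31°  ·
  (1,2): δ = 120.65°  ·
  (1,3): δ = 65.34°  ·
  (1,4): δ = 29.28°  ·
  (1,5): δ = 12.26°  ✓
  (1,6): δ = 74.58°  ·
  (2,3): δ = 124.69°  ·
  (2,4): δ = 88.63°  ·
  (2,5): δ = 47.09°  ·
  (2,6): δ = 15.23°  ✓
  (3,4): δ = 143.94°  ·
  (3,5): δ = 102.40°  ·
  (3,6): δ = 40.08°  ·
  (4,5): δ = 138.46°  ·
  (4,6): δ = 76.14°  ·
  (5,6): δ = 117.68°  ·
antipodal pairs: 3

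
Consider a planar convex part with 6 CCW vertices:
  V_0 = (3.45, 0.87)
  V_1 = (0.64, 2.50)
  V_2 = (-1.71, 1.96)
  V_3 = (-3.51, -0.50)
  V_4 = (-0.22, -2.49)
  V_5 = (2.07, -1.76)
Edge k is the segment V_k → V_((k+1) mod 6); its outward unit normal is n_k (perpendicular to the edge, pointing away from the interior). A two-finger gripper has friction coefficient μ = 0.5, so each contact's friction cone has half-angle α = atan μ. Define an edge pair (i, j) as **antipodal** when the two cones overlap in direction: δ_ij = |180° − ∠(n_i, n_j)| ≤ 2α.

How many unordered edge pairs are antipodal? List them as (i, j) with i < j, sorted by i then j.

count = 7; pairs: (0,3), (0,4), (1,3), (1,4), (1,5), (2,4), (2,5)

α = atan 0.5 = 26.57°;  2α = 53.13°
n_0 = (+0.5018, +0.8650)
n_1 = (-0.2240, +0.9746)
n_2 = (-0.8070, +0.5905)
n_3 = (-0.5176, -0.8557)
n_4 = (+0.3037, -0.9528)
n_5 = (+0.8855, -0.4646)
  (0,1): δ = 136.94°  ·
  (0,2): δ = 96.08°  ·
  (0,3): δ = 1.05°  ✓
  (0,4): δ = 47.80°  ✓
  (0,5): δ = 92.43°  ·
  (1,2): δ = 139.13°  ·
  (1,3): δ = 44.11°  ✓
  (1,4): δ = 4.74°  ✓
  (1,5): δ = 49.37°  ✓
  (2,3): δ = 84.97°  ·
  (2,4): δ = 36.13°  ✓
  (2,5): δ = 8.51°  ✓
  (3,4): δ = 131.15°  ·
  (3,5): δ = 86.52°  ·
  (4,5): δ = 135.37°  ·
antipodal pairs: 7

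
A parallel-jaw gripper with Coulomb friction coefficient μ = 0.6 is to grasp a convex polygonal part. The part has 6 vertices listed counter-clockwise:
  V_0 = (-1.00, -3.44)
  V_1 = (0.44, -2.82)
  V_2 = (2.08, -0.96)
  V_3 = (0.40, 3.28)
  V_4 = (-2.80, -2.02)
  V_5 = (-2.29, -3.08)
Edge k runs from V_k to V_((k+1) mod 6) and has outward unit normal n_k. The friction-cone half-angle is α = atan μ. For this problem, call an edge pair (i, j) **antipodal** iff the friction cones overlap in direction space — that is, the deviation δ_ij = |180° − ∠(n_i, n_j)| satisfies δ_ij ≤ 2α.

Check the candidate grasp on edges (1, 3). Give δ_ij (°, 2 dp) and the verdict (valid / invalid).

α = atan 0.6 = 30.96°;  2α = 61.93°
edge 1: e_1 = (+1.64, +1.86);  n_1 = (+0.7501, -0.6614)
edge 3: e_3 = (-3.20, -5.30);  n_3 = (-0.8561, +0.5169)
∠(n_1, n_3) = 169.72°
δ = |180° − 169.72°| = 10.28°
10.28° ≤ 2α = 61.93°  →  valid

δ = 10.28°, valid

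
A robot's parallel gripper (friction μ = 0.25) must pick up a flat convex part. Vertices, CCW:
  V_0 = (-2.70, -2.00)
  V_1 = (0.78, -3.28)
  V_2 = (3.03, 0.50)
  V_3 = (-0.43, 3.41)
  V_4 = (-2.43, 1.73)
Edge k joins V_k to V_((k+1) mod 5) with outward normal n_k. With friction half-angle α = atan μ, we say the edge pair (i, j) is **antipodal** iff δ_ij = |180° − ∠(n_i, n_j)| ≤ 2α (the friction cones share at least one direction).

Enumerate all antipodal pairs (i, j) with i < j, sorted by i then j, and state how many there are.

α = atan 0.25 = 14.04°;  2α = 28.07°
n_0 = (-0.3452, -0.9385)
n_1 = (+0.8593, -0.5115)
n_2 = (+0.6437, +0.7653)
n_3 = (-0.6432, +0.7657)
n_4 = (-0.9974, +0.0722)
  (0,1): δ = 100.57°  ·
  (0,2): δ = 19.87°  ✓
  (0,3): δ = 60.22°  ·
  (0,4): δ = 106.05°  ·
  (1,2): δ = 99.30°  ·
  (1,3): δ = 19.21°  ✓
  (1,4): δ = 26.62°  ✓
  (2,3): δ = 99.90°  ·
  (2,4): δ = 54.08°  ·
  (3,4): δ = 134.17°  ·
antipodal pairs: 3

count = 3; pairs: (0,2), (1,3), (1,4)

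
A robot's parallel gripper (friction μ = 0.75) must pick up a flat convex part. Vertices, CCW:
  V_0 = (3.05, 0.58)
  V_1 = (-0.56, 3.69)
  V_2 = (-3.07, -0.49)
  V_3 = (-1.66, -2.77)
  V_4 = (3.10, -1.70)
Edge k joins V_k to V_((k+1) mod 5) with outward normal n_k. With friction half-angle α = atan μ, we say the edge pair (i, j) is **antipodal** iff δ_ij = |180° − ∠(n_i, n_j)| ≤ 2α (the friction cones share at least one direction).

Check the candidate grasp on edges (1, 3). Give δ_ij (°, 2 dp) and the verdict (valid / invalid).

δ = 46.35°, valid

α = atan 0.75 = 36.87°;  2α = 73.74°
edge 1: e_1 = (-2.51, -4.18);  n_1 = (-0.8573, +0.5148)
edge 3: e_3 = (+4.76, +1.07);  n_3 = (+0.2193, -0.9757)
∠(n_1, n_3) = 133.65°
δ = |180° − 133.65°| = 46.35°
46.35° ≤ 2α = 73.74°  →  valid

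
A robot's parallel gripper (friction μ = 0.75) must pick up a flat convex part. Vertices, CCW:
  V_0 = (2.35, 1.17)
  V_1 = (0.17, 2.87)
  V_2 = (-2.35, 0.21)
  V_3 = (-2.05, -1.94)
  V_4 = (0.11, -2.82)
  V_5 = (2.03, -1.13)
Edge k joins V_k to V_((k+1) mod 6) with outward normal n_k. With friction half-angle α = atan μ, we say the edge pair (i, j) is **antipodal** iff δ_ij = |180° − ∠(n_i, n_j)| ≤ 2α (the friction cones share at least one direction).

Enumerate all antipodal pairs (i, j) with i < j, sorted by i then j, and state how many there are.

α = atan 0.75 = 36.87°;  2α = 73.74°
n_0 = (+0.6149, +0.7886)
n_1 = (-0.7260, +0.6877)
n_2 = (-0.9904, -0.1382)
n_3 = (-0.3773, -0.9261)
n_4 = (+0.6607, -0.7506)
n_5 = (+0.9905, -0.1378)
  (0,1): δ = 95.50°  ·
  (0,2): δ = 44.11°  ✓
  (0,3): δ = 15.78°  ✓
  (0,4): δ = 79.30°  ·
  (0,5): δ = 120.03°  ·
  (1,2): δ = 128.60°  ·
  (1,3): δ = 68.71°  ✓
  (1,4): δ = 5.19°  ✓
  (1,5): δ = 35.53°  ✓
  (2,3): δ = 120.11°  ·
  (2,4): δ = 56.59°  ✓
  (2,5): δ = 15.86°  ✓
  (3,4): δ = 116.48°  ·
  (3,5): δ = 75.75°  ·
  (4,5): δ = 139.28°  ·
antipodal pairs: 7

count = 7; pairs: (0,2), (0,3), (1,3), (1,4), (1,5), (2,4), (2,5)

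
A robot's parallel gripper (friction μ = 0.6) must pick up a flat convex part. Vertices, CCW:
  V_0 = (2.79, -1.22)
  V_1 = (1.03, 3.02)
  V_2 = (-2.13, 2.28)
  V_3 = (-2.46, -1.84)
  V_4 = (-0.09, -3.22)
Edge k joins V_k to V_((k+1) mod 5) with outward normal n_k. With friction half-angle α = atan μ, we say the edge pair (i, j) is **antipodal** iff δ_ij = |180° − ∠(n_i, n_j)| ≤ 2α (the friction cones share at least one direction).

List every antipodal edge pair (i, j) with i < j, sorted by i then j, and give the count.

α = atan 0.6 = 30.96°;  2α = 61.93°
n_0 = (+0.9236, +0.3834)
n_1 = (-0.2280, +0.9737)
n_2 = (-0.9968, +0.0798)
n_3 = (-0.5032, -0.8642)
n_4 = (+0.5704, -0.8214)
  (0,1): δ = 99.36°  ·
  (0,2): δ = 27.12°  ✓
  (0,3): δ = 37.25°  ✓
  (0,4): δ = 102.23°  ·
  (1,2): δ = 107.76°  ·
  (1,3): δ = 43.39°  ✓
  (1,4): δ = 21.60°  ✓
  (2,3): δ = 115.63°  ·
  (2,4): δ = 50.64°  ✓
  (3,4): δ = 115.01°  ·
antipodal pairs: 5

count = 5; pairs: (0,2), (0,3), (1,3), (1,4), (2,4)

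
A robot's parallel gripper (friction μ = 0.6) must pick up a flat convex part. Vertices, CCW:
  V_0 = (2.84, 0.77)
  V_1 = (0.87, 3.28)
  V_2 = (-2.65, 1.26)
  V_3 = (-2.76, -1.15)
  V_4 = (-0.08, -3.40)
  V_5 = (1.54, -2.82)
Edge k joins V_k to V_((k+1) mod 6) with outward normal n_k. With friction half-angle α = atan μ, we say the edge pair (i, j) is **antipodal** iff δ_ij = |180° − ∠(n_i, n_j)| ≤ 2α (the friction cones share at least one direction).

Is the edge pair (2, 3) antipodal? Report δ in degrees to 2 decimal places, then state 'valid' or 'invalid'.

δ = 127.40°, invalid

α = atan 0.6 = 30.96°;  2α = 61.93°
edge 2: e_2 = (-0.11, -2.41);  n_2 = (-0.9990, +0.0456)
edge 3: e_3 = (+2.68, -2.25);  n_3 = (-0.6430, -0.7659)
∠(n_2, n_3) = 52.60°
δ = |180° − 52.60°| = 127.40°
127.40° > 2α = 61.93°  →  invalid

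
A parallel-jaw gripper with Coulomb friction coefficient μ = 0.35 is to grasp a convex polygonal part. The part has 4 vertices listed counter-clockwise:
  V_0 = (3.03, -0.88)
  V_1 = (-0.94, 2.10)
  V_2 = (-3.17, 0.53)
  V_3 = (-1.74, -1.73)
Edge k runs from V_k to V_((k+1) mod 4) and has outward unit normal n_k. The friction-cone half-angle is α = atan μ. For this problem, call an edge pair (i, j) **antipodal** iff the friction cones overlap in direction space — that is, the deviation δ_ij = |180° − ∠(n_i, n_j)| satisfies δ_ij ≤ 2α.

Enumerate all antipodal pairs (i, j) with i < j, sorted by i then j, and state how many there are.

α = atan 0.35 = 19.29°;  2α = 38.58°
n_0 = (+0.6003, +0.7998)
n_1 = (-0.5757, +0.8177)
n_2 = (-0.8450, -0.5347)
n_3 = (+0.1754, -0.9845)
  (0,1): δ = 107.96°  ·
  (0,2): δ = 20.78°  ✓
  (0,3): δ = 47.00°  ·
  (1,2): δ = 92.82°  ·
  (1,3): δ = 25.04°  ✓
  (2,3): δ = 112.22°  ·
antipodal pairs: 2

count = 2; pairs: (0,2), (1,3)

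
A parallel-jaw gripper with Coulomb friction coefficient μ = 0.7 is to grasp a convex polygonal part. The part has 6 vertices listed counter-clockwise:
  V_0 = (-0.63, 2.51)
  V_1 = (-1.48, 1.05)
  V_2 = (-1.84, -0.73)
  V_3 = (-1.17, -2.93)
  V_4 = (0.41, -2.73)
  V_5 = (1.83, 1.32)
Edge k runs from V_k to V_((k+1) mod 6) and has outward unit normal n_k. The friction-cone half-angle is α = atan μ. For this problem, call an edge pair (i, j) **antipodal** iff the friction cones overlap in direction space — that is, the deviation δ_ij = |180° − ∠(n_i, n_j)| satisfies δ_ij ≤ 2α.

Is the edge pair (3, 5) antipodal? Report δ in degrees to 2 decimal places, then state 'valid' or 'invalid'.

α = atan 0.7 = 34.99°;  2α = 69.98°
edge 3: e_3 = (+1.58, +0.20);  n_3 = (+0.1256, -0.9921)
edge 5: e_5 = (-2.46, +1.19);  n_5 = (+0.4355, +0.9002)
∠(n_3, n_5) = 146.97°
δ = |180° − 146.97°| = 33.03°
33.03° ≤ 2α = 69.98°  →  valid

δ = 33.03°, valid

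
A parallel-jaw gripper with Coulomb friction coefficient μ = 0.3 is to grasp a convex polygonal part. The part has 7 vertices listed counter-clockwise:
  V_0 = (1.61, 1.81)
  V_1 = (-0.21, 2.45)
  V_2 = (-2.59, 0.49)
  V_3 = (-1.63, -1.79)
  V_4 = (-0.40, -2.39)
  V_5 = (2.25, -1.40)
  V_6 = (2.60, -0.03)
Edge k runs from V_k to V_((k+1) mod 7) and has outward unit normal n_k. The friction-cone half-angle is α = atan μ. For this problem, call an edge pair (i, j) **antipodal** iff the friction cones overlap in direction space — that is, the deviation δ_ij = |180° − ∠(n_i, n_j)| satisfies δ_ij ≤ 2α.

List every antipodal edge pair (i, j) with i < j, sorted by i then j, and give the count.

count = 3; pairs: (0,3), (1,4), (2,6)

α = atan 0.3 = 16.70°;  2α = 33.40°
n_0 = (+0.3317, +0.9434)
n_1 = (-0.6357, +0.7719)
n_2 = (-0.9216, -0.3881)
n_3 = (-0.4384, -0.8988)
n_4 = (+0.3500, -0.9368)
n_5 = (+0.9689, -0.2475)
n_6 = (+0.8806, +0.4738)
  (0,1): δ = 121.15°  ·
  (0,2): δ = 47.79°  ·
  (0,3): δ = 6.63°  ✓
  (0,4): δ = 39.86°  ·
  (0,5): δ = 95.04°  ·
  (0,6): δ = 137.66°  ·
  (1,2): δ = 106.64°  ·
  (1,3): δ = 65.48°  ·
  (1,4): δ = 18.99°  ✓
  (1,5): δ = 36.20°  ·
  (1,6): δ = 78.81°  ·
  (2,3): δ = 138.84°  ·
  (2,4): δ = 92.35°  ·
  (2,5): δ = 37.16°  ·
  (2,6): δ = 5.45°  ✓
  (3,4): δ = 133.51°  ·
  (3,5): δ = 78.33°  ·
  (3,6): δ = 35.71°  ·
  (4,5): δ = 124.82°  ·
  (4,6): δ = 82.20°  ·
  (5,6): δ = 137.39°  ·
antipodal pairs: 3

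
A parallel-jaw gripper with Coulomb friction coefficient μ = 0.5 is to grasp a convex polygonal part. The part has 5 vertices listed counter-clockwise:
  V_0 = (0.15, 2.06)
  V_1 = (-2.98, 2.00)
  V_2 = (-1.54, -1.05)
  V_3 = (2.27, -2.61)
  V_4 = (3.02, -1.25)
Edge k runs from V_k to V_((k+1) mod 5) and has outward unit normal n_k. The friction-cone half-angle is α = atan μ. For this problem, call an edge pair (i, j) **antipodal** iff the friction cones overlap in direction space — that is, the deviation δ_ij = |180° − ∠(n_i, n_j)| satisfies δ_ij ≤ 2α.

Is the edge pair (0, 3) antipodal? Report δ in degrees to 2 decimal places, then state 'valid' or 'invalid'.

δ = 60.03°, invalid

α = atan 0.5 = 26.57°;  2α = 53.13°
edge 0: e_0 = (-3.13, -0.06);  n_0 = (-0.0192, +0.9998)
edge 3: e_3 = (+0.75, +1.36);  n_3 = (+0.8757, -0.4829)
∠(n_0, n_3) = 119.97°
δ = |180° − 119.97°| = 60.03°
60.03° > 2α = 53.13°  →  invalid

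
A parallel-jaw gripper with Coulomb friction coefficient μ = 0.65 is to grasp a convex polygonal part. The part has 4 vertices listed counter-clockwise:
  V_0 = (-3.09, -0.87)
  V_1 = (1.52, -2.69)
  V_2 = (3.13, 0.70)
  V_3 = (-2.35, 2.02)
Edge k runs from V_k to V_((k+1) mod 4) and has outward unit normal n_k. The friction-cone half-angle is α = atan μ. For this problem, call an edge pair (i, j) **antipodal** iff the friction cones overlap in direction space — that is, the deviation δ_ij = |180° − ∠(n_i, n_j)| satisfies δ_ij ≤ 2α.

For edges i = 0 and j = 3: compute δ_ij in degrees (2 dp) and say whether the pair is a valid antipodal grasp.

δ = 97.18°, invalid

α = atan 0.65 = 33.02°;  2α = 66.05°
edge 0: e_0 = (+4.61, -1.82);  n_0 = (-0.3672, -0.9301)
edge 3: e_3 = (-0.74, -2.89);  n_3 = (-0.9687, +0.2481)
∠(n_0, n_3) = 82.82°
δ = |180° − 82.82°| = 97.18°
97.18° > 2α = 66.05°  →  invalid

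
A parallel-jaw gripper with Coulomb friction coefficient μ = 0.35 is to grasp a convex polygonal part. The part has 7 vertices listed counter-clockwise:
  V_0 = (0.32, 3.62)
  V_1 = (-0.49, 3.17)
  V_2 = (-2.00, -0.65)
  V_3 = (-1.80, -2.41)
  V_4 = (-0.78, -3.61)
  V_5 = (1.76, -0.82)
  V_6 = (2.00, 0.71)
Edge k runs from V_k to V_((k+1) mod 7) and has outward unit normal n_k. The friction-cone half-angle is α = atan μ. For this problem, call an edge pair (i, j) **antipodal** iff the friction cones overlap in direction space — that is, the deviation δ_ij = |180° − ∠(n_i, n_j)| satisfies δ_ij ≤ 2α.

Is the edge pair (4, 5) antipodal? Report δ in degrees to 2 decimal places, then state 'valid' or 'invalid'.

δ = 146.60°, invalid

α = atan 0.35 = 19.29°;  2α = 38.58°
edge 4: e_4 = (+2.54, +2.79);  n_4 = (+0.7395, -0.6732)
edge 5: e_5 = (+0.24, +1.53);  n_5 = (+0.9879, -0.1550)
∠(n_4, n_5) = 33.40°
δ = |180° − 33.40°| = 146.60°
146.60° > 2α = 38.58°  →  invalid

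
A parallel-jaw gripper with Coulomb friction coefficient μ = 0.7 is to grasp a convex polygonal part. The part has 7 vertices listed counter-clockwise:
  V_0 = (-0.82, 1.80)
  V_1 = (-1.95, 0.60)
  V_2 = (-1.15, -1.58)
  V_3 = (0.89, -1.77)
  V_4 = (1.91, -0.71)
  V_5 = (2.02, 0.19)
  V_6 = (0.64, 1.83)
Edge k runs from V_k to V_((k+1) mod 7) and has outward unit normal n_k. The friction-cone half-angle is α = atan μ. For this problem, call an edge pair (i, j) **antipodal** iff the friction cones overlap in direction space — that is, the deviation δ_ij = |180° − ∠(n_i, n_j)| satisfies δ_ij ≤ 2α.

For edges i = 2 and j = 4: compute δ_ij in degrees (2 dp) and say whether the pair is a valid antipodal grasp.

α = atan 0.7 = 34.99°;  2α = 69.98°
edge 2: e_2 = (+2.04, -0.19);  n_2 = (-0.0927, -0.9957)
edge 4: e_4 = (+0.11, +0.90);  n_4 = (+0.9926, -0.1213)
∠(n_2, n_4) = 88.35°
δ = |180° − 88.35°| = 91.65°
91.65° > 2α = 69.98°  →  invalid

δ = 91.65°, invalid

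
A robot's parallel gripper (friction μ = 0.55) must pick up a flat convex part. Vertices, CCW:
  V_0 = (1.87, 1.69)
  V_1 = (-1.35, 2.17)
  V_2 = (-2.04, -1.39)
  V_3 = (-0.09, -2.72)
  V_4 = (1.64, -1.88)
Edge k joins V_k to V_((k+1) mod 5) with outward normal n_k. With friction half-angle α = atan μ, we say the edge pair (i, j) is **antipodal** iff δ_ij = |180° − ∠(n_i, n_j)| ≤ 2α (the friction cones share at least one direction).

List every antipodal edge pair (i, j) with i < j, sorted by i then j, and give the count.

count = 4; pairs: (0,2), (0,3), (1,3), (1,4)

α = atan 0.55 = 28.81°;  2α = 57.62°
n_0 = (+0.1474, +0.9891)
n_1 = (-0.9817, +0.1903)
n_2 = (-0.5635, -0.8261)
n_3 = (+0.4368, -0.8996)
n_4 = (+0.9979, -0.0643)
  (0,1): δ = 92.49°  ·
  (0,2): δ = 25.82°  ✓
  (0,3): δ = 34.38°  ✓
  (0,4): δ = 94.79°  ·
  (1,2): δ = 113.33°  ·
  (1,3): δ = 53.13°  ✓
  (1,4): δ = 7.28°  ✓
  (2,3): δ = 119.81°  ·
  (2,4): δ = 59.39°  ·
  (3,4): δ = 119.59°  ·
antipodal pairs: 4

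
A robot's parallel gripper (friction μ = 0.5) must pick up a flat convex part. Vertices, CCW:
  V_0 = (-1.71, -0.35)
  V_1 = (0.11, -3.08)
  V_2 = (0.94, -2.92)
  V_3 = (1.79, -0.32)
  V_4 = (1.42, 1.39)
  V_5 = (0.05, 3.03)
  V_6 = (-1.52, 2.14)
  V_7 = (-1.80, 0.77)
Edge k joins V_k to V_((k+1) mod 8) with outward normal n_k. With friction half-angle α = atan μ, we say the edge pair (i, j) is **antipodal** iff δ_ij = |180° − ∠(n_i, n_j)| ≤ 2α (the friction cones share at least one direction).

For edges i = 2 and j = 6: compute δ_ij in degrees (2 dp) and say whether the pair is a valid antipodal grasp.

α = atan 0.5 = 26.57°;  2α = 53.13°
edge 2: e_2 = (+0.85, +2.60);  n_2 = (+0.9505, -0.3107)
edge 6: e_6 = (-0.28, -1.37);  n_6 = (-0.9797, +0.2002)
∠(n_2, n_6) = 173.45°
δ = |180° − 173.45°| = 6.55°
6.55° ≤ 2α = 53.13°  →  valid

δ = 6.55°, valid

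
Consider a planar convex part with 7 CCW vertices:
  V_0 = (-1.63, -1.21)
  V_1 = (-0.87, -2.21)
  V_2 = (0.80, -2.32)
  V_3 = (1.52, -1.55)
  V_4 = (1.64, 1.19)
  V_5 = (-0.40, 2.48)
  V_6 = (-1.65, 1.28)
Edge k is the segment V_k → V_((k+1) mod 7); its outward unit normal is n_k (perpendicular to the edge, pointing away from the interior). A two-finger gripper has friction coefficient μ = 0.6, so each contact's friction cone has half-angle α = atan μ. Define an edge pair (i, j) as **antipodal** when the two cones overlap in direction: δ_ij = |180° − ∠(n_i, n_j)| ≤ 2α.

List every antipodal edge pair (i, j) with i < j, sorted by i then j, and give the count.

count = 9; pairs: (0,3), (0,4), (1,4), (1,5), (2,5), (2,6), (3,5), (3,6), (4,6)

α = atan 0.6 = 30.96°;  2α = 61.93°
n_0 = (-0.7962, -0.6051)
n_1 = (-0.0657, -0.9978)
n_2 = (+0.7304, -0.6830)
n_3 = (+0.9990, -0.0438)
n_4 = (+0.5345, +0.8452)
n_5 = (-0.6925, +0.7214)
n_6 = (-1.0000, -0.0080)
  (0,1): δ = 131.00°  ·
  (0,2): δ = 80.31°  ·
  (0,3): δ = 39.74°  ✓
  (0,4): δ = 20.46°  ✓
  (0,5): δ = 96.60°  ·
  (0,6): δ = 143.23°  ·
  (1,2): δ = 129.31°  ·
  (1,3): δ = 88.74°  ·
  (1,4): δ = 28.54°  ✓
  (1,5): δ = 47.60°  ✓
  (1,6): δ = 94.23°  ·
  (2,3): δ = 139.43°  ·
  (2,4): δ = 79.23°  ·
  (2,5): δ = 3.09°  ✓
  (2,6): δ = 43.54°  ✓
  (3,4): δ = 119.80°  ·
  (3,5): δ = 43.66°  ✓
  (3,6): δ = 2.97°  ✓
  (4,5): δ = 103.86°  ·
  (4,6): δ = 57.23°  ✓
  (5,6): δ = 133.37°  ·
antipodal pairs: 9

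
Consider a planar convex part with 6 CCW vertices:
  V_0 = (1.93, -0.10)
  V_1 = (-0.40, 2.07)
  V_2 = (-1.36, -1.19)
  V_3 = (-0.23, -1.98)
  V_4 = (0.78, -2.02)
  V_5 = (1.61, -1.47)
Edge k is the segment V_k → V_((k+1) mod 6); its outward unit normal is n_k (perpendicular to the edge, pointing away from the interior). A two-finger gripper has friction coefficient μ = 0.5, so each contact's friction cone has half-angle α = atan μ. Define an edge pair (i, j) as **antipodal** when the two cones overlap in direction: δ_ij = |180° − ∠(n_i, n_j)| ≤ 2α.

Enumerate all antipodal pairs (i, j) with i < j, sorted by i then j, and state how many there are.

α = atan 0.5 = 26.57°;  2α = 53.13°
n_0 = (+0.6815, +0.7318)
n_1 = (-0.9593, +0.2825)
n_2 = (-0.5730, -0.8196)
n_3 = (-0.0396, -0.9992)
n_4 = (+0.5524, -0.8336)
n_5 = (+0.9738, -0.2275)
  (0,1): δ = 63.44°  ·
  (0,2): δ = 8.01°  ✓
  (0,3): δ = 40.70°  ✓
  (0,4): δ = 76.49°  ·
  (0,5): δ = 119.82°  ·
  (1,2): δ = 108.55°  ·
  (1,3): δ = 75.86°  ·
  (1,4): δ = 40.06°  ✓
  (1,5): δ = 3.26°  ✓
  (2,3): δ = 147.31°  ·
  (2,4): δ = 111.51°  ·
  (2,5): δ = 68.19°  ·
  (3,4): δ = 144.20°  ·
  (3,5): δ = 100.88°  ·
  (4,5): δ = 136.68°  ·
antipodal pairs: 4

count = 4; pairs: (0,2), (0,3), (1,4), (1,5)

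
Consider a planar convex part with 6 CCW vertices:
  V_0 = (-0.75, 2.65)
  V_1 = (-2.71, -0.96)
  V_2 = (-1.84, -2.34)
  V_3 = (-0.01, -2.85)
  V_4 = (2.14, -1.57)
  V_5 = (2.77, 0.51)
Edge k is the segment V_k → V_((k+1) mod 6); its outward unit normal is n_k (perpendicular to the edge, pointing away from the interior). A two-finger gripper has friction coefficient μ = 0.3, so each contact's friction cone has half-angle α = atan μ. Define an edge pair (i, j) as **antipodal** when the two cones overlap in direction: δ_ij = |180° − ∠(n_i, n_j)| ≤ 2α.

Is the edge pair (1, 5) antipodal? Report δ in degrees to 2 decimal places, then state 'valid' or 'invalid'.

α = atan 0.3 = 16.70°;  2α = 33.40°
edge 1: e_1 = (+0.87, -1.38);  n_1 = (-0.8459, -0.5333)
edge 5: e_5 = (-3.52, +2.14);  n_5 = (+0.5195, +0.8545)
∠(n_1, n_5) = 153.53°
δ = |180° − 153.53°| = 26.47°
26.47° ≤ 2α = 33.40°  →  valid

δ = 26.47°, valid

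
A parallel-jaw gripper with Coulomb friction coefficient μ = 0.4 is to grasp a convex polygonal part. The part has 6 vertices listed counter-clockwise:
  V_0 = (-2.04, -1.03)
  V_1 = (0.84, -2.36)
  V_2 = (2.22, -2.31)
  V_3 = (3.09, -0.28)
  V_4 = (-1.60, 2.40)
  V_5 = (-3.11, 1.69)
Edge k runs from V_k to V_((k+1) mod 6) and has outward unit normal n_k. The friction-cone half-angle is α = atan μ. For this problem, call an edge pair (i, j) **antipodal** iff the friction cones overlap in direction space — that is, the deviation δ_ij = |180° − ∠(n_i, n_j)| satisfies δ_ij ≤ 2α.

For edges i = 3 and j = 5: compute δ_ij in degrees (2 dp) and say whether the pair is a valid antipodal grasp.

δ = 38.78°, valid

α = atan 0.4 = 21.80°;  2α = 43.60°
edge 3: e_3 = (-4.69, +2.68);  n_3 = (+0.4961, +0.8682)
edge 5: e_5 = (+1.07, -2.72);  n_5 = (-0.9306, -0.3661)
∠(n_3, n_5) = 141.22°
δ = |180° − 141.22°| = 38.78°
38.78° ≤ 2α = 43.60°  →  valid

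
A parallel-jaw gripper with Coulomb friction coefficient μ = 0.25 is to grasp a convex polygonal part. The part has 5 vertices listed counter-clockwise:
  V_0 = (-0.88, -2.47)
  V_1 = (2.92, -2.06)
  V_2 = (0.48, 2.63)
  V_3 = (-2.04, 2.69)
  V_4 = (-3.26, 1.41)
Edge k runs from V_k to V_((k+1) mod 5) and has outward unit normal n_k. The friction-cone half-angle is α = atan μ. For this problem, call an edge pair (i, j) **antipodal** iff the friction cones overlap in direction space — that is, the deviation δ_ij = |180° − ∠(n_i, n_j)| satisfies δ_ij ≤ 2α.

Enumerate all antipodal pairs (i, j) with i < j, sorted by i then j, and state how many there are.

α = atan 0.25 = 14.04°;  2α = 28.07°
n_0 = (+0.1073, -0.9942)
n_1 = (+0.8871, +0.4615)
n_2 = (+0.0238, +0.9997)
n_3 = (-0.7239, +0.6899)
n_4 = (-0.8524, -0.5229)
  (0,1): δ = 68.67°  ·
  (0,2): δ = 7.52°  ✓
  (0,3): δ = 40.22°  ·
  (0,4): δ = 115.37°  ·
  (1,2): δ = 118.85°  ·
  (1,3): δ = 71.11°  ·
  (1,4): δ = 4.04°  ✓
  (2,3): δ = 132.26°  ·
  (2,4): δ = 57.11°  ·
  (3,4): δ = 104.85°  ·
antipodal pairs: 2

count = 2; pairs: (0,2), (1,4)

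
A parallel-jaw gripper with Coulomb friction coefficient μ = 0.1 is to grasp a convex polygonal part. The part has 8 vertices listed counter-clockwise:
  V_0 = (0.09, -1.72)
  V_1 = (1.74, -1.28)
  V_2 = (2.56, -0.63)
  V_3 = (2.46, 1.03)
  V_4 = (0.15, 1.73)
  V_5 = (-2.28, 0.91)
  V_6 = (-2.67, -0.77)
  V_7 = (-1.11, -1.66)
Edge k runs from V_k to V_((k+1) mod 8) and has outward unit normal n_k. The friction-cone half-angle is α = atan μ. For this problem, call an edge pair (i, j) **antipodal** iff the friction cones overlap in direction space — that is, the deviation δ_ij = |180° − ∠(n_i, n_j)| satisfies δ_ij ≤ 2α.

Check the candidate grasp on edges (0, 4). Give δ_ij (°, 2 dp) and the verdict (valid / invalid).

δ = 3.72°, valid

α = atan 0.1 = 5.71°;  2α = 11.42°
edge 0: e_0 = (+1.65, +0.44);  n_0 = (+0.2577, -0.9662)
edge 4: e_4 = (-2.43, -0.82);  n_4 = (-0.3197, +0.9475)
∠(n_0, n_4) = 176.28°
δ = |180° − 176.28°| = 3.72°
3.72° ≤ 2α = 11.42°  →  valid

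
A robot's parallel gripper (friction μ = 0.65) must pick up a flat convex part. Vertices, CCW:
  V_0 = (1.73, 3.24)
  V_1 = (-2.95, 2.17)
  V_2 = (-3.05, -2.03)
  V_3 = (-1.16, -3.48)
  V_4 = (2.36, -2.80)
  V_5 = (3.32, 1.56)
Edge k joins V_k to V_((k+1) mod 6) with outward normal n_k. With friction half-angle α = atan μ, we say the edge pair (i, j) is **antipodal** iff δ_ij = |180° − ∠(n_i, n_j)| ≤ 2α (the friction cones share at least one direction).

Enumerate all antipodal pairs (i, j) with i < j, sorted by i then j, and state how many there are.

α = atan 0.65 = 33.02°;  2α = 66.05°
n_0 = (-0.2229, +0.9748)
n_1 = (-0.9997, +0.0238)
n_2 = (-0.6087, -0.7934)
n_3 = (+0.1897, -0.9818)
n_4 = (+0.9766, -0.2150)
n_5 = (+0.7263, +0.6874)
  (0,1): δ = 104.24°  ·
  (0,2): δ = 50.37°  ✓
  (0,3): δ = 1.94°  ✓
  (0,4): δ = 64.70°  ✓
  (0,5): δ = 120.55°  ·
  (1,2): δ = 126.13°  ·
  (1,3): δ = 77.70°  ·
  (1,4): δ = 11.05°  ✓
  (1,5): δ = 44.79°  ✓
  (2,3): δ = 131.57°  ·
  (2,4): δ = 64.92°  ✓
  (2,5): δ = 9.08°  ✓
  (3,4): δ = 113.35°  ·
  (3,5): δ = 57.51°  ✓
  (4,5): δ = 124.16°  ·
antipodal pairs: 8

count = 8; pairs: (0,2), (0,3), (0,4), (1,4), (1,5), (2,4), (2,5), (3,5)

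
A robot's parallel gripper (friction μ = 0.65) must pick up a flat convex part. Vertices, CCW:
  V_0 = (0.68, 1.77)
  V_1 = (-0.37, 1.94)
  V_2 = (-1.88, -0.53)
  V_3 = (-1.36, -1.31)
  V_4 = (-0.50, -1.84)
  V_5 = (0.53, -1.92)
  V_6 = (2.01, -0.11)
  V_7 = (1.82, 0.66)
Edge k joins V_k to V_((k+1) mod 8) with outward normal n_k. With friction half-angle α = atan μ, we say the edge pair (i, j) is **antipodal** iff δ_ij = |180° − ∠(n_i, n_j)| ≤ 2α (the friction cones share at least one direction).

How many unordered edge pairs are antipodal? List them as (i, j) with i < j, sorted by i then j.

α = atan 0.65 = 33.02°;  2α = 66.05°
n_0 = (+0.1598, +0.9871)
n_1 = (-0.8532, +0.5216)
n_2 = (-0.8321, -0.5547)
n_3 = (-0.5246, -0.8513)
n_4 = (-0.0774, -0.9970)
n_5 = (+0.7741, -0.6330)
n_6 = (+0.9709, +0.2396)
n_7 = (+0.6976, +0.7165)
  (0,1): δ = 112.24°  ·
  (0,2): δ = 47.11°  ✓
  (0,3): δ = 22.45°  ✓
  (0,4): δ = 4.76°  ✓
  (0,5): δ = 59.92°  ✓
  (0,6): δ = 113.06°  ·
  (0,7): δ = 144.96°  ·
  (1,2): δ = 114.87°  ·
  (1,3): δ = 90.21°  ·
  (1,4): δ = 63.00°  ✓
  (1,5): δ = 7.83°  ✓
  (1,6): δ = 45.30°  ✓
  (1,7): δ = 77.20°  ·
  (2,3): δ = 155.33°  ·
  (2,4): δ = 128.13°  ·
  (2,5): δ = 72.96°  ·
  (2,6): δ = 19.83°  ✓
  (2,7): δ = 12.07°  ✓
  (3,4): δ = 152.80°  ·
  (3,5): δ = 97.63°  ·
  (3,6): δ = 44.49°  ✓
  (3,7): δ = 12.59°  ✓
  (4,5): δ = 124.83°  ·
  (4,6): δ = 71.70°  ·
  (4,7): δ = 39.79°  ✓
  (5,6): δ = 126.87°  ·
  (5,7): δ = 94.96°  ·
  (6,7): δ = 148.10°  ·
antipodal pairs: 12

count = 12; pairs: (0,2), (0,3), (0,4), (0,5), (1,4), (1,5), (1,6), (2,6), (2,7), (3,6), (3,7), (4,7)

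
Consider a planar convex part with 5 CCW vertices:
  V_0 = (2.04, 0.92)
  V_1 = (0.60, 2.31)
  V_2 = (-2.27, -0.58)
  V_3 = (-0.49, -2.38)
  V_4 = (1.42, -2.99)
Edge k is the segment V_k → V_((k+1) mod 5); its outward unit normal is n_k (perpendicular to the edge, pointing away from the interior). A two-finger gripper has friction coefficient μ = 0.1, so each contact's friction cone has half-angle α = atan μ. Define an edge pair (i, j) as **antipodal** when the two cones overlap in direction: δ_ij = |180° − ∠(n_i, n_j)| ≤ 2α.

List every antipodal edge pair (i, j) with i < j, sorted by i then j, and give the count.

count = 1; pairs: (0,2)

α = atan 0.1 = 5.71°;  2α = 11.42°
n_0 = (+0.6945, +0.7195)
n_1 = (-0.7096, +0.7046)
n_2 = (-0.7110, -0.7031)
n_3 = (-0.3042, -0.9526)
n_4 = (+0.9877, -0.1566)
  (0,1): δ = 90.81°  ·
  (0,2): δ = 1.33°  ✓
  (0,3): δ = 26.28°  ·
  (0,4): δ = 124.98°  ·
  (1,2): δ = 90.52°  ·
  (1,3): δ = 62.91°  ·
  (1,4): δ = 35.79°  ·
  (2,3): δ = 152.39°  ·
  (2,4): δ = 53.69°  ·
  (3,4): δ = 81.30°  ·
antipodal pairs: 1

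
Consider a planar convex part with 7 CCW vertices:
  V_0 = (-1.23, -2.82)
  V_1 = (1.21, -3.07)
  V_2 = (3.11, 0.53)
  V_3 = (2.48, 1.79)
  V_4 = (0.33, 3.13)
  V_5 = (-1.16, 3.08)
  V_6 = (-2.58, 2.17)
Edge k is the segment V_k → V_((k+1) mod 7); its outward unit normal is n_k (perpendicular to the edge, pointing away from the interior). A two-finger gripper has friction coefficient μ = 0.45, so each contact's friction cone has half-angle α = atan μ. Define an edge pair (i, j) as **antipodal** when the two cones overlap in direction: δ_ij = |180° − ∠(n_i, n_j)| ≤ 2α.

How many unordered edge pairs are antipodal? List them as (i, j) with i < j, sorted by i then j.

count = 7; pairs: (0,3), (0,4), (0,5), (1,5), (1,6), (2,6), (3,6)

α = atan 0.45 = 24.23°;  2α = 48.46°
n_0 = (-0.1019, -0.9948)
n_1 = (+0.8844, -0.4668)
n_2 = (+0.8944, +0.4472)
n_3 = (+0.5289, +0.8487)
n_4 = (-0.0335, +0.9994)
n_5 = (-0.5396, +0.8419)
n_6 = (-0.9653, -0.2612)
  (0,1): δ = 111.97°  ·
  (0,2): δ = 57.58°  ·
  (0,3): δ = 26.08°  ✓
  (0,4): δ = 7.77°  ✓
  (0,5): δ = 38.50°  ✓
  (0,6): δ = 110.99°  ·
  (1,2): δ = 125.61°  ·
  (1,3): δ = 94.11°  ·
  (1,4): δ = 60.25°  ·
  (1,5): δ = 29.52°  ✓
  (1,6): δ = 42.96°  ✓
  (2,3): δ = 148.50°  ·
  (2,4): δ = 114.64°  ·
  (2,5): δ = 83.91°  ·
  (2,6): δ = 11.43°  ✓
  (3,4): δ = 146.14°  ·
  (3,5): δ = 115.41°  ·
  (3,6): δ = 42.93°  ✓
  (4,5): δ = 149.27°  ·
  (4,6): δ = 76.78°  ·
  (5,6): δ = 107.52°  ·
antipodal pairs: 7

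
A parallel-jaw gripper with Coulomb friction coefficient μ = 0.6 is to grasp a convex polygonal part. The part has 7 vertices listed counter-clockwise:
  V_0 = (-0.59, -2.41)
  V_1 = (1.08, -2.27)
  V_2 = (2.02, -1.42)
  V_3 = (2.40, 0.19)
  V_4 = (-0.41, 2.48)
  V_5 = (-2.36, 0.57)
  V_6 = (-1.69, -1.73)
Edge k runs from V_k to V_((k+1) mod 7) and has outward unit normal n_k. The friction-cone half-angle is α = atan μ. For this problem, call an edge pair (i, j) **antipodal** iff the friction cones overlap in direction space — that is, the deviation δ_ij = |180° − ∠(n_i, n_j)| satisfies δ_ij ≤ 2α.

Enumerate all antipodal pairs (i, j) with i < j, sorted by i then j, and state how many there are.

α = atan 0.6 = 30.96°;  2α = 61.93°
n_0 = (+0.0835, -0.9965)
n_1 = (+0.6707, -0.7417)
n_2 = (+0.9733, -0.2297)
n_3 = (+0.6317, +0.7752)
n_4 = (-0.6997, +0.7144)
n_5 = (-0.9601, -0.2797)
n_6 = (-0.5258, -0.8506)
  (0,1): δ = 142.67°  ·
  (0,2): δ = 108.07°  ·
  (0,3): δ = 43.97°  ✓
  (0,4): δ = 39.61°  ✓
  (0,5): δ = 101.45°  ·
  (0,6): δ = 143.48°  ·
  (1,2): δ = 145.40°  ·
  (1,3): δ = 81.30°  ·
  (1,4): δ = 2.28°  ✓
  (1,5): δ = 64.12°  ·
  (1,6): δ = 106.15°  ·
  (2,3): δ = 115.90°  ·
  (2,4): δ = 32.31°  ✓
  (2,5): δ = 29.52°  ✓
  (2,6): δ = 71.56°  ·
  (3,4): δ = 96.42°  ·
  (3,5): δ = 34.58°  ✓
  (3,6): δ = 7.45°  ✓
  (4,5): δ = 118.17°  ·
  (4,6): δ = 76.13°  ·
  (5,6): δ = 137.96°  ·
antipodal pairs: 7

count = 7; pairs: (0,3), (0,4), (1,4), (2,4), (2,5), (3,5), (3,6)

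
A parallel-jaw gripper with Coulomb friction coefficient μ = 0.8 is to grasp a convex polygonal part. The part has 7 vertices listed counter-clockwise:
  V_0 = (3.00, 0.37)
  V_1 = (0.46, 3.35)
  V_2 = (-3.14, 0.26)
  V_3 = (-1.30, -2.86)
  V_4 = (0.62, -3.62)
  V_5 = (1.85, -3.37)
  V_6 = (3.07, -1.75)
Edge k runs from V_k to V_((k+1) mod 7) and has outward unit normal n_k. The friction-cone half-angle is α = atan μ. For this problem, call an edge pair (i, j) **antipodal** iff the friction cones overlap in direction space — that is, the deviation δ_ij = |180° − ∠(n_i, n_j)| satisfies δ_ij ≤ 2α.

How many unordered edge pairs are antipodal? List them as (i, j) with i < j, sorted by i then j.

count = 10; pairs: (0,2), (0,3), (0,4), (1,3), (1,4), (1,5), (1,6), (2,5), (2,6), (3,6)

α = atan 0.8 = 38.66°;  2α = 77.32°
n_0 = (+0.7611, +0.6487)
n_1 = (-0.6513, +0.7588)
n_2 = (-0.8614, -0.5080)
n_3 = (-0.3680, -0.9298)
n_4 = (+0.1992, -0.9800)
n_5 = (+0.7988, -0.6016)
n_6 = (+0.9995, +0.0330)
  (0,1): δ = 89.80°  ·
  (0,2): δ = 9.91°  ✓
  (0,3): δ = 27.96°  ✓
  (0,4): δ = 61.05°  ✓
  (0,5): δ = 102.57°  ·
  (0,6): δ = 141.45°  ·
  (1,2): δ = 100.11°  ·
  (1,3): δ = 62.24°  ✓
  (1,4): δ = 29.15°  ✓
  (1,5): δ = 12.38°  ✓
  (1,6): δ = 51.25°  ✓
  (2,3): δ = 142.13°  ·
  (2,4): δ = 109.04°  ·
  (2,5): δ = 67.51°  ✓
  (2,6): δ = 28.64°  ✓
  (3,4): δ = 146.92°  ·
  (3,5): δ = 105.39°  ·
  (3,6): δ = 66.51°  ✓
  (4,5): δ = 138.47°  ·
  (4,6): δ = 99.60°  ·
  (5,6): δ = 141.13°  ·
antipodal pairs: 10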